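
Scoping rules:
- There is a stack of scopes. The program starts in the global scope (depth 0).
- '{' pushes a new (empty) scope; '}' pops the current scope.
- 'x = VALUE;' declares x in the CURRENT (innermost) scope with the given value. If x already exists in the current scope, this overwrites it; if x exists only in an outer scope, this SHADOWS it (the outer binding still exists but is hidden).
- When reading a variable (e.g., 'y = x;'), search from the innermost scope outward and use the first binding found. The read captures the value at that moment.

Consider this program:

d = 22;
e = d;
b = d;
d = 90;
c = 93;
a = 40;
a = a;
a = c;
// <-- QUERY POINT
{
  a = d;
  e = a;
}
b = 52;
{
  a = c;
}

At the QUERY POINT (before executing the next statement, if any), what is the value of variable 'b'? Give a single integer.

Answer: 22

Derivation:
Step 1: declare d=22 at depth 0
Step 2: declare e=(read d)=22 at depth 0
Step 3: declare b=(read d)=22 at depth 0
Step 4: declare d=90 at depth 0
Step 5: declare c=93 at depth 0
Step 6: declare a=40 at depth 0
Step 7: declare a=(read a)=40 at depth 0
Step 8: declare a=(read c)=93 at depth 0
Visible at query point: a=93 b=22 c=93 d=90 e=22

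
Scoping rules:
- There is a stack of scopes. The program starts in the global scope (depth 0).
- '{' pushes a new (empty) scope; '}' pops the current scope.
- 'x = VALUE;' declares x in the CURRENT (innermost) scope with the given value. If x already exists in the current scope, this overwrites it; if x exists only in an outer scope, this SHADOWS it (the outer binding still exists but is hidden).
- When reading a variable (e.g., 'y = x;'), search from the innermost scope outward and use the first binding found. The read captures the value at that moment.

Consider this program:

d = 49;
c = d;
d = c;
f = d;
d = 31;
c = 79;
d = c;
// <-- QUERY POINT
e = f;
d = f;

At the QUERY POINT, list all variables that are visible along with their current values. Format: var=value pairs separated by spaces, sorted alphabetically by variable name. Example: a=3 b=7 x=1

Step 1: declare d=49 at depth 0
Step 2: declare c=(read d)=49 at depth 0
Step 3: declare d=(read c)=49 at depth 0
Step 4: declare f=(read d)=49 at depth 0
Step 5: declare d=31 at depth 0
Step 6: declare c=79 at depth 0
Step 7: declare d=(read c)=79 at depth 0
Visible at query point: c=79 d=79 f=49

Answer: c=79 d=79 f=49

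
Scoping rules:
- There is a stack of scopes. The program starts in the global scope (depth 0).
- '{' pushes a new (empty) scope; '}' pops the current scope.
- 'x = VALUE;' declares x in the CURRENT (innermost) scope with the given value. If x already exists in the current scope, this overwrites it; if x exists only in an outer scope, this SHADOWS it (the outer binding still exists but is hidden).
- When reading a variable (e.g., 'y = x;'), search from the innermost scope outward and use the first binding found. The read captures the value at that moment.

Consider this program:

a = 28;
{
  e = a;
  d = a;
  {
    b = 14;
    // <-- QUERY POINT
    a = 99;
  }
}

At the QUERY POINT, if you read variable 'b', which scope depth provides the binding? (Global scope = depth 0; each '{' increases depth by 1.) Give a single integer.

Answer: 2

Derivation:
Step 1: declare a=28 at depth 0
Step 2: enter scope (depth=1)
Step 3: declare e=(read a)=28 at depth 1
Step 4: declare d=(read a)=28 at depth 1
Step 5: enter scope (depth=2)
Step 6: declare b=14 at depth 2
Visible at query point: a=28 b=14 d=28 e=28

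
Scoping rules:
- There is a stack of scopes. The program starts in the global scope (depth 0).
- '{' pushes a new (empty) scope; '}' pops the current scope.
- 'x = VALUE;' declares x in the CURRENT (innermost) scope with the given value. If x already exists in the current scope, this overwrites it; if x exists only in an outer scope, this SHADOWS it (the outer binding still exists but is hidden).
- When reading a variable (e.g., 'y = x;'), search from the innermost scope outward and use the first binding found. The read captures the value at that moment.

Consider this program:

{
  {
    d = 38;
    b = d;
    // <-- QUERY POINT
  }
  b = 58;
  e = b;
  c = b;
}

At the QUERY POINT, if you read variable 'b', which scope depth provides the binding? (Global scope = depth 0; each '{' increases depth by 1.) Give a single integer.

Step 1: enter scope (depth=1)
Step 2: enter scope (depth=2)
Step 3: declare d=38 at depth 2
Step 4: declare b=(read d)=38 at depth 2
Visible at query point: b=38 d=38

Answer: 2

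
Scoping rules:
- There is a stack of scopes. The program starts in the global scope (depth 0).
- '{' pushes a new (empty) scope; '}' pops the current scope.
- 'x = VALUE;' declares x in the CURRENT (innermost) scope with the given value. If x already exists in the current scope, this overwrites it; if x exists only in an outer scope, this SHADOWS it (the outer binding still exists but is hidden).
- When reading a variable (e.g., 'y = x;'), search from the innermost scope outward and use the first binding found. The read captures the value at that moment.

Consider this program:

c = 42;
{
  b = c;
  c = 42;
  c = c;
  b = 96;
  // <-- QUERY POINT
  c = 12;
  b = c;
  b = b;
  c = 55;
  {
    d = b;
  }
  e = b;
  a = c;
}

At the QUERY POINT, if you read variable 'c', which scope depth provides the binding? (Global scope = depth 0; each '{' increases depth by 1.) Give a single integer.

Answer: 1

Derivation:
Step 1: declare c=42 at depth 0
Step 2: enter scope (depth=1)
Step 3: declare b=(read c)=42 at depth 1
Step 4: declare c=42 at depth 1
Step 5: declare c=(read c)=42 at depth 1
Step 6: declare b=96 at depth 1
Visible at query point: b=96 c=42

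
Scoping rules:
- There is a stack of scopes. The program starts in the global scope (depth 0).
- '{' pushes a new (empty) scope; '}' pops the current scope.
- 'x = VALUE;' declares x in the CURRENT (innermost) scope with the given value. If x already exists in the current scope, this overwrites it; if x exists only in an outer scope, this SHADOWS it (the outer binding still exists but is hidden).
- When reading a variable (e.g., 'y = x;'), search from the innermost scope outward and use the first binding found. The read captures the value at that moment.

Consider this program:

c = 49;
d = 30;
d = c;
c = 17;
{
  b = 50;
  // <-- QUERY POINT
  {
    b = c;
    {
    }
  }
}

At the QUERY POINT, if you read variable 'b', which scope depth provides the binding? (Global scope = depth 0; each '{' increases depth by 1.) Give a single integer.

Step 1: declare c=49 at depth 0
Step 2: declare d=30 at depth 0
Step 3: declare d=(read c)=49 at depth 0
Step 4: declare c=17 at depth 0
Step 5: enter scope (depth=1)
Step 6: declare b=50 at depth 1
Visible at query point: b=50 c=17 d=49

Answer: 1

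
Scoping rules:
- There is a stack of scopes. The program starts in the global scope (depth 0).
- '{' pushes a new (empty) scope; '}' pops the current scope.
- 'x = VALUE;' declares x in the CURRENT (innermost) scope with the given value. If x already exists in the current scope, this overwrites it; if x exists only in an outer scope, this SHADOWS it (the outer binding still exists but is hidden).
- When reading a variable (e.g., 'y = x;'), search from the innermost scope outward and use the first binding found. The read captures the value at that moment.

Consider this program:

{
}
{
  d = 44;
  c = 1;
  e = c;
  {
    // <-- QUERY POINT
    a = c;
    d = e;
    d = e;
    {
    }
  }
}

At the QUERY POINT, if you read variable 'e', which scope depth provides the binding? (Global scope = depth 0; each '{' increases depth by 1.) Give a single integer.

Step 1: enter scope (depth=1)
Step 2: exit scope (depth=0)
Step 3: enter scope (depth=1)
Step 4: declare d=44 at depth 1
Step 5: declare c=1 at depth 1
Step 6: declare e=(read c)=1 at depth 1
Step 7: enter scope (depth=2)
Visible at query point: c=1 d=44 e=1

Answer: 1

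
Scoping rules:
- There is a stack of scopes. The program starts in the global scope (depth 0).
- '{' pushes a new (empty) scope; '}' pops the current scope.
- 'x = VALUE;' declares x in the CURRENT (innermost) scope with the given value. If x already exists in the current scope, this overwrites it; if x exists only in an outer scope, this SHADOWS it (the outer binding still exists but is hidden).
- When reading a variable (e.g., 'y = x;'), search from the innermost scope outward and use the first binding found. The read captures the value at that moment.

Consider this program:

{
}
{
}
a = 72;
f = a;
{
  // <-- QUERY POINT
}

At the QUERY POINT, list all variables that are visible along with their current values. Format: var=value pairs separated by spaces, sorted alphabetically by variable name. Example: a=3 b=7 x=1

Step 1: enter scope (depth=1)
Step 2: exit scope (depth=0)
Step 3: enter scope (depth=1)
Step 4: exit scope (depth=0)
Step 5: declare a=72 at depth 0
Step 6: declare f=(read a)=72 at depth 0
Step 7: enter scope (depth=1)
Visible at query point: a=72 f=72

Answer: a=72 f=72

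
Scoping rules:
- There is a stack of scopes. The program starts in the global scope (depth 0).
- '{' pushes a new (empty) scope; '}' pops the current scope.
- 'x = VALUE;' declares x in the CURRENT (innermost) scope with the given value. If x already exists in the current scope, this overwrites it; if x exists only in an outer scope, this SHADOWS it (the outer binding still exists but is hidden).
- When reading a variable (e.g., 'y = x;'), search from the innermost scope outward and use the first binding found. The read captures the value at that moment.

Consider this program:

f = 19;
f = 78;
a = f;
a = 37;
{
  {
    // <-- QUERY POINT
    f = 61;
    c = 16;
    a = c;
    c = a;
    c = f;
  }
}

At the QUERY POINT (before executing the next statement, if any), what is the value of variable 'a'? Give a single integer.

Step 1: declare f=19 at depth 0
Step 2: declare f=78 at depth 0
Step 3: declare a=(read f)=78 at depth 0
Step 4: declare a=37 at depth 0
Step 5: enter scope (depth=1)
Step 6: enter scope (depth=2)
Visible at query point: a=37 f=78

Answer: 37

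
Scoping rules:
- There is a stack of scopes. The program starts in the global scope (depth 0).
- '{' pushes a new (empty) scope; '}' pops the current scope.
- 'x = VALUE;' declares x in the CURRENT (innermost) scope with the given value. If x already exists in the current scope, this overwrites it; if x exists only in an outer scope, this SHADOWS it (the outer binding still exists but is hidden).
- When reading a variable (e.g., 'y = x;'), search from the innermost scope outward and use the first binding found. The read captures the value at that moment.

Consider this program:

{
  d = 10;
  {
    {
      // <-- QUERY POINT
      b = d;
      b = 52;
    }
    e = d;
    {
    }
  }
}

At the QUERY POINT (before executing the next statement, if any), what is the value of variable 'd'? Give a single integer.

Answer: 10

Derivation:
Step 1: enter scope (depth=1)
Step 2: declare d=10 at depth 1
Step 3: enter scope (depth=2)
Step 4: enter scope (depth=3)
Visible at query point: d=10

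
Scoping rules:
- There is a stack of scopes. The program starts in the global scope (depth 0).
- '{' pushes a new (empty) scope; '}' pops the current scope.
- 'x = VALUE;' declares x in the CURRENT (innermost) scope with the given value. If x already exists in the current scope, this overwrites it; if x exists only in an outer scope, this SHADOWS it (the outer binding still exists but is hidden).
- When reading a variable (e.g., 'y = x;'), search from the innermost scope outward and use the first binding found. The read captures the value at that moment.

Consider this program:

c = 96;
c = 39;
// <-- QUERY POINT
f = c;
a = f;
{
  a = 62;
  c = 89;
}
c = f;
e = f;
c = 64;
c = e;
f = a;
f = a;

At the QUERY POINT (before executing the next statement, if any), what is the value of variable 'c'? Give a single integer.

Answer: 39

Derivation:
Step 1: declare c=96 at depth 0
Step 2: declare c=39 at depth 0
Visible at query point: c=39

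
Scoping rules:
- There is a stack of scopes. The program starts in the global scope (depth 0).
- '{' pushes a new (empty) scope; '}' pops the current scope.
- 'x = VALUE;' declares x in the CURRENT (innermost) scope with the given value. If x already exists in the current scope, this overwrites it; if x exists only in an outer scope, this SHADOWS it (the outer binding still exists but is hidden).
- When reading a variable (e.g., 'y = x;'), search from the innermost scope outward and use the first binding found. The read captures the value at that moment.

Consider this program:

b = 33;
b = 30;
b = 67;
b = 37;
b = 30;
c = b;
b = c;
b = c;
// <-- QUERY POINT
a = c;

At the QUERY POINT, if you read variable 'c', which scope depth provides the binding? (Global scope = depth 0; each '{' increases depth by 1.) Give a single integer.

Step 1: declare b=33 at depth 0
Step 2: declare b=30 at depth 0
Step 3: declare b=67 at depth 0
Step 4: declare b=37 at depth 0
Step 5: declare b=30 at depth 0
Step 6: declare c=(read b)=30 at depth 0
Step 7: declare b=(read c)=30 at depth 0
Step 8: declare b=(read c)=30 at depth 0
Visible at query point: b=30 c=30

Answer: 0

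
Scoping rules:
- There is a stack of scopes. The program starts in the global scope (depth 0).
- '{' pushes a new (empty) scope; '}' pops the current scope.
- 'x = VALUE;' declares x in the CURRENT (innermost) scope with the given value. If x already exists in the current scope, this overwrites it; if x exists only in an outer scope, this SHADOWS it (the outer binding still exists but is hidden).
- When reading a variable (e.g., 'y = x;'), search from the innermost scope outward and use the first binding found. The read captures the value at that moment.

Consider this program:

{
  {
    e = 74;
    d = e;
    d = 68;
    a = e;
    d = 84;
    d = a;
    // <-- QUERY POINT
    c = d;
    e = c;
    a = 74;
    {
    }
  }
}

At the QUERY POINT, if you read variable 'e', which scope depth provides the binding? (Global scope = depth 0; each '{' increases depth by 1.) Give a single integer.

Step 1: enter scope (depth=1)
Step 2: enter scope (depth=2)
Step 3: declare e=74 at depth 2
Step 4: declare d=(read e)=74 at depth 2
Step 5: declare d=68 at depth 2
Step 6: declare a=(read e)=74 at depth 2
Step 7: declare d=84 at depth 2
Step 8: declare d=(read a)=74 at depth 2
Visible at query point: a=74 d=74 e=74

Answer: 2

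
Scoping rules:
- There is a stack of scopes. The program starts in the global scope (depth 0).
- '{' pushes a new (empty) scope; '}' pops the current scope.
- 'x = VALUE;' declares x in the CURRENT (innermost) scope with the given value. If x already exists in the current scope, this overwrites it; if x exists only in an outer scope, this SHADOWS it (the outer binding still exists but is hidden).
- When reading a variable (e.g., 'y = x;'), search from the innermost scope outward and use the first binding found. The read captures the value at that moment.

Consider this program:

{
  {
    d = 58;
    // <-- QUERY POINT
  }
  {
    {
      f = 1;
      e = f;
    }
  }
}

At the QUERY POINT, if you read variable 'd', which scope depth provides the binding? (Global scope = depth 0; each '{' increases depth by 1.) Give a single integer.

Step 1: enter scope (depth=1)
Step 2: enter scope (depth=2)
Step 3: declare d=58 at depth 2
Visible at query point: d=58

Answer: 2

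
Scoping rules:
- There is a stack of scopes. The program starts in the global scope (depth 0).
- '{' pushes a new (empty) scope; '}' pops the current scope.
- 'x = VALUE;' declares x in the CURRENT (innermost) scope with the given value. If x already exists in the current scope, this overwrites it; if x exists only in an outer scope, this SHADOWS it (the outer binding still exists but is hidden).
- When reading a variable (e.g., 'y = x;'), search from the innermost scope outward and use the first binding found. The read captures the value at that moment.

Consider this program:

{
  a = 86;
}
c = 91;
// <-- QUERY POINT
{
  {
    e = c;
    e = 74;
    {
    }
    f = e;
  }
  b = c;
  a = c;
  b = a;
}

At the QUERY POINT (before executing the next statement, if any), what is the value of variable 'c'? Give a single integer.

Answer: 91

Derivation:
Step 1: enter scope (depth=1)
Step 2: declare a=86 at depth 1
Step 3: exit scope (depth=0)
Step 4: declare c=91 at depth 0
Visible at query point: c=91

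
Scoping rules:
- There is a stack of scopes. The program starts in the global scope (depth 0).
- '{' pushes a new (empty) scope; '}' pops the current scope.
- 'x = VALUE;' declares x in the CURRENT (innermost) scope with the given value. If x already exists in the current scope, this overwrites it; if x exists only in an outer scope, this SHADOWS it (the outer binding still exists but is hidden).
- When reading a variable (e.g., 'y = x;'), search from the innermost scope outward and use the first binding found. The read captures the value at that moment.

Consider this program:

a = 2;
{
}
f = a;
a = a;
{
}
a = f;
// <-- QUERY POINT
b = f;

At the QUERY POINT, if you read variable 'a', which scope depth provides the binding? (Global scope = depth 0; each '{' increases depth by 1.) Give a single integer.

Answer: 0

Derivation:
Step 1: declare a=2 at depth 0
Step 2: enter scope (depth=1)
Step 3: exit scope (depth=0)
Step 4: declare f=(read a)=2 at depth 0
Step 5: declare a=(read a)=2 at depth 0
Step 6: enter scope (depth=1)
Step 7: exit scope (depth=0)
Step 8: declare a=(read f)=2 at depth 0
Visible at query point: a=2 f=2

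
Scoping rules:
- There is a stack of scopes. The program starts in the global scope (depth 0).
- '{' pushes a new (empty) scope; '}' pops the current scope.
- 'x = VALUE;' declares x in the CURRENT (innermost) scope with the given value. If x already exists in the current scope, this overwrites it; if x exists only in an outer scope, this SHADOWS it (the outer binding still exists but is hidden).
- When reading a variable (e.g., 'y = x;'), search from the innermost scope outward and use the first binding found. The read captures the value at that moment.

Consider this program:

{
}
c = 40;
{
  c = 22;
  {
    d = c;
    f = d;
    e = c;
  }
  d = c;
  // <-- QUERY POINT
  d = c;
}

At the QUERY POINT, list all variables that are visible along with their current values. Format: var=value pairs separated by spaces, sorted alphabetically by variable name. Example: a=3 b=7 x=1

Answer: c=22 d=22

Derivation:
Step 1: enter scope (depth=1)
Step 2: exit scope (depth=0)
Step 3: declare c=40 at depth 0
Step 4: enter scope (depth=1)
Step 5: declare c=22 at depth 1
Step 6: enter scope (depth=2)
Step 7: declare d=(read c)=22 at depth 2
Step 8: declare f=(read d)=22 at depth 2
Step 9: declare e=(read c)=22 at depth 2
Step 10: exit scope (depth=1)
Step 11: declare d=(read c)=22 at depth 1
Visible at query point: c=22 d=22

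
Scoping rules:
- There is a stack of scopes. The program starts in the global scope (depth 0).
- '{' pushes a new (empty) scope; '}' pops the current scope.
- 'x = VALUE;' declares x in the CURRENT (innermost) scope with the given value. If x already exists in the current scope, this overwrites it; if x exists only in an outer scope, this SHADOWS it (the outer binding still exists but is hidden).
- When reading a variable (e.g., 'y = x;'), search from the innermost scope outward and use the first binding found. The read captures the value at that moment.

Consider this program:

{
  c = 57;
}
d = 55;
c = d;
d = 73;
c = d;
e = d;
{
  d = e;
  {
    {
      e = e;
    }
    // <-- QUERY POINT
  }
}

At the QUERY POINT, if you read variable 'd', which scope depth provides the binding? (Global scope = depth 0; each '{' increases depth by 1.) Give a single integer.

Answer: 1

Derivation:
Step 1: enter scope (depth=1)
Step 2: declare c=57 at depth 1
Step 3: exit scope (depth=0)
Step 4: declare d=55 at depth 0
Step 5: declare c=(read d)=55 at depth 0
Step 6: declare d=73 at depth 0
Step 7: declare c=(read d)=73 at depth 0
Step 8: declare e=(read d)=73 at depth 0
Step 9: enter scope (depth=1)
Step 10: declare d=(read e)=73 at depth 1
Step 11: enter scope (depth=2)
Step 12: enter scope (depth=3)
Step 13: declare e=(read e)=73 at depth 3
Step 14: exit scope (depth=2)
Visible at query point: c=73 d=73 e=73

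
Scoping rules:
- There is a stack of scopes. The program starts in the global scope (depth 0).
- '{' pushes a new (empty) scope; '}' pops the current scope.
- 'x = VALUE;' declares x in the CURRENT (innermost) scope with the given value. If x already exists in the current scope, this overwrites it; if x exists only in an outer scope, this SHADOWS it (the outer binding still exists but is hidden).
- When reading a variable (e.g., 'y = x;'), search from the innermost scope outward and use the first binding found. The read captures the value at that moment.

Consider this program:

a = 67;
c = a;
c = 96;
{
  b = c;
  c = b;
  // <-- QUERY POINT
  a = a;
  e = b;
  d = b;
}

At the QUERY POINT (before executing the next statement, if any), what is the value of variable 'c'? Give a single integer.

Step 1: declare a=67 at depth 0
Step 2: declare c=(read a)=67 at depth 0
Step 3: declare c=96 at depth 0
Step 4: enter scope (depth=1)
Step 5: declare b=(read c)=96 at depth 1
Step 6: declare c=(read b)=96 at depth 1
Visible at query point: a=67 b=96 c=96

Answer: 96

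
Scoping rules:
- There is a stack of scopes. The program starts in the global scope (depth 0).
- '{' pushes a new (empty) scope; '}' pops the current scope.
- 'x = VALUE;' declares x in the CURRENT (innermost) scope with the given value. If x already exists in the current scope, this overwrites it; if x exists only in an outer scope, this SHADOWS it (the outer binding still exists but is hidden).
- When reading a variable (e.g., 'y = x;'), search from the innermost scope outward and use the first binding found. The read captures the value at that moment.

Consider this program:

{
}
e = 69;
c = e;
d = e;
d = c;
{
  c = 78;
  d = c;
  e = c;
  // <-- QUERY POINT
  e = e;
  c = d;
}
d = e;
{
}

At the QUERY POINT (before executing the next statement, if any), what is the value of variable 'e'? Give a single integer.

Answer: 78

Derivation:
Step 1: enter scope (depth=1)
Step 2: exit scope (depth=0)
Step 3: declare e=69 at depth 0
Step 4: declare c=(read e)=69 at depth 0
Step 5: declare d=(read e)=69 at depth 0
Step 6: declare d=(read c)=69 at depth 0
Step 7: enter scope (depth=1)
Step 8: declare c=78 at depth 1
Step 9: declare d=(read c)=78 at depth 1
Step 10: declare e=(read c)=78 at depth 1
Visible at query point: c=78 d=78 e=78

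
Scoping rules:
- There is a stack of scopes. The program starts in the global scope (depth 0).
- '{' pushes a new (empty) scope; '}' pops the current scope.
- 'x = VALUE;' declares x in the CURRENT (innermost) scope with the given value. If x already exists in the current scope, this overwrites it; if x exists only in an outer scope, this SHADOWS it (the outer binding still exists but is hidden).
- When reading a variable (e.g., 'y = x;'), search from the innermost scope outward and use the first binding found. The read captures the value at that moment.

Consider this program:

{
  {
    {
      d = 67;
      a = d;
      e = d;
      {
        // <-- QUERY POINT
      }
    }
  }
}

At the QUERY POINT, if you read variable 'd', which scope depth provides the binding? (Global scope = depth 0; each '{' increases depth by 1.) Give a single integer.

Step 1: enter scope (depth=1)
Step 2: enter scope (depth=2)
Step 3: enter scope (depth=3)
Step 4: declare d=67 at depth 3
Step 5: declare a=(read d)=67 at depth 3
Step 6: declare e=(read d)=67 at depth 3
Step 7: enter scope (depth=4)
Visible at query point: a=67 d=67 e=67

Answer: 3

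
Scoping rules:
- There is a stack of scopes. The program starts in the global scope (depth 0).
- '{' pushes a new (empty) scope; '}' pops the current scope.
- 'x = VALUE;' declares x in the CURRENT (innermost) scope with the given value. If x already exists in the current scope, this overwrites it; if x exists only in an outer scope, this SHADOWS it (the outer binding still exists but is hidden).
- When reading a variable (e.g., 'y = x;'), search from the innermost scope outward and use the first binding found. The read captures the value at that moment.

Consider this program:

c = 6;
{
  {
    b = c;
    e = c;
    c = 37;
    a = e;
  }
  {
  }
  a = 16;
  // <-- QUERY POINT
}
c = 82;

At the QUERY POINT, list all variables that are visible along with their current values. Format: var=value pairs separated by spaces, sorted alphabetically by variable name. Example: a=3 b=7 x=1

Step 1: declare c=6 at depth 0
Step 2: enter scope (depth=1)
Step 3: enter scope (depth=2)
Step 4: declare b=(read c)=6 at depth 2
Step 5: declare e=(read c)=6 at depth 2
Step 6: declare c=37 at depth 2
Step 7: declare a=(read e)=6 at depth 2
Step 8: exit scope (depth=1)
Step 9: enter scope (depth=2)
Step 10: exit scope (depth=1)
Step 11: declare a=16 at depth 1
Visible at query point: a=16 c=6

Answer: a=16 c=6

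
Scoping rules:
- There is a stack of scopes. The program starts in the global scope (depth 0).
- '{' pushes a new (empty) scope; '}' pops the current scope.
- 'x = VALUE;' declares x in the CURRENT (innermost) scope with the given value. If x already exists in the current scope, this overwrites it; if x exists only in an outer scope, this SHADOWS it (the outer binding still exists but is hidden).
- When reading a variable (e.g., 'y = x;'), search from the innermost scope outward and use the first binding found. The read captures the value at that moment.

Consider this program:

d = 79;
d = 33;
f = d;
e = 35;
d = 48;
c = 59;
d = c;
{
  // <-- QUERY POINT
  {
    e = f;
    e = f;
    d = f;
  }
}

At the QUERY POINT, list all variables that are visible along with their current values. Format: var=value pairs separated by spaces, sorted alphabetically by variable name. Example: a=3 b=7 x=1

Step 1: declare d=79 at depth 0
Step 2: declare d=33 at depth 0
Step 3: declare f=(read d)=33 at depth 0
Step 4: declare e=35 at depth 0
Step 5: declare d=48 at depth 0
Step 6: declare c=59 at depth 0
Step 7: declare d=(read c)=59 at depth 0
Step 8: enter scope (depth=1)
Visible at query point: c=59 d=59 e=35 f=33

Answer: c=59 d=59 e=35 f=33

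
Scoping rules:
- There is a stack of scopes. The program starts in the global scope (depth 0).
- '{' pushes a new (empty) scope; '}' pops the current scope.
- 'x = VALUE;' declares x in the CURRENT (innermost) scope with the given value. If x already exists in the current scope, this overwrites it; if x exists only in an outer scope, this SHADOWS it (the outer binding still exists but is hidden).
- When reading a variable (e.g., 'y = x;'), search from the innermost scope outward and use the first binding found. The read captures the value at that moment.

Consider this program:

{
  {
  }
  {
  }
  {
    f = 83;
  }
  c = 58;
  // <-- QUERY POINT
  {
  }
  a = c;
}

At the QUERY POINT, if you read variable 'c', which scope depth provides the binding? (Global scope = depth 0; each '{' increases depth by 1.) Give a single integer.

Answer: 1

Derivation:
Step 1: enter scope (depth=1)
Step 2: enter scope (depth=2)
Step 3: exit scope (depth=1)
Step 4: enter scope (depth=2)
Step 5: exit scope (depth=1)
Step 6: enter scope (depth=2)
Step 7: declare f=83 at depth 2
Step 8: exit scope (depth=1)
Step 9: declare c=58 at depth 1
Visible at query point: c=58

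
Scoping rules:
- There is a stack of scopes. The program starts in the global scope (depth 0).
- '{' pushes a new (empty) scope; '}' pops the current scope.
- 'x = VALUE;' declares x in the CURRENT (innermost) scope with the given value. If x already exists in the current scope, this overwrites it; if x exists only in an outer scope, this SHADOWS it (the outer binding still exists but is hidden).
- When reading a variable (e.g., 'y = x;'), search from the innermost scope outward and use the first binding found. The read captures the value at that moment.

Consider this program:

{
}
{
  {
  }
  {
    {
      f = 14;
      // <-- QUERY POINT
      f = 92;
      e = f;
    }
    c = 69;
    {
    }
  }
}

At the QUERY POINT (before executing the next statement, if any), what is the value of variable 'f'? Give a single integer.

Answer: 14

Derivation:
Step 1: enter scope (depth=1)
Step 2: exit scope (depth=0)
Step 3: enter scope (depth=1)
Step 4: enter scope (depth=2)
Step 5: exit scope (depth=1)
Step 6: enter scope (depth=2)
Step 7: enter scope (depth=3)
Step 8: declare f=14 at depth 3
Visible at query point: f=14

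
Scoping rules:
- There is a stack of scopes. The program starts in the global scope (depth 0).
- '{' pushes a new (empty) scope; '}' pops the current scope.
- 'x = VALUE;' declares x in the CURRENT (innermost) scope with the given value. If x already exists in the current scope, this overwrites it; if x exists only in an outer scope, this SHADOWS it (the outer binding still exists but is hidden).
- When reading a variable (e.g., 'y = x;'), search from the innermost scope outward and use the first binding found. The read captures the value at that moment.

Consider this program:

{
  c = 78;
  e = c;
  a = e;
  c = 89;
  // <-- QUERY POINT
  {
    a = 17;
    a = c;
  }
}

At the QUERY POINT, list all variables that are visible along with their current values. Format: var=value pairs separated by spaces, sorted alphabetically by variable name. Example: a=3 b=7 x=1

Step 1: enter scope (depth=1)
Step 2: declare c=78 at depth 1
Step 3: declare e=(read c)=78 at depth 1
Step 4: declare a=(read e)=78 at depth 1
Step 5: declare c=89 at depth 1
Visible at query point: a=78 c=89 e=78

Answer: a=78 c=89 e=78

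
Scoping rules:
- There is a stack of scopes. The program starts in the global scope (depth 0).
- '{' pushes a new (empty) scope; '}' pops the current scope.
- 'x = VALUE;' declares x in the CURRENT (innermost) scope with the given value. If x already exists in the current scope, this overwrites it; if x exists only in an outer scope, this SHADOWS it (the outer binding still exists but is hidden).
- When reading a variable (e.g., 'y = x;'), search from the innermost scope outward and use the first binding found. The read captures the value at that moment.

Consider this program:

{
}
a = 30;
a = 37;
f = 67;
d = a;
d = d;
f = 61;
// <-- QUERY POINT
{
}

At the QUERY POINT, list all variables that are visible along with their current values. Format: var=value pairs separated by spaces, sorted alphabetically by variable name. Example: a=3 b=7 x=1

Step 1: enter scope (depth=1)
Step 2: exit scope (depth=0)
Step 3: declare a=30 at depth 0
Step 4: declare a=37 at depth 0
Step 5: declare f=67 at depth 0
Step 6: declare d=(read a)=37 at depth 0
Step 7: declare d=(read d)=37 at depth 0
Step 8: declare f=61 at depth 0
Visible at query point: a=37 d=37 f=61

Answer: a=37 d=37 f=61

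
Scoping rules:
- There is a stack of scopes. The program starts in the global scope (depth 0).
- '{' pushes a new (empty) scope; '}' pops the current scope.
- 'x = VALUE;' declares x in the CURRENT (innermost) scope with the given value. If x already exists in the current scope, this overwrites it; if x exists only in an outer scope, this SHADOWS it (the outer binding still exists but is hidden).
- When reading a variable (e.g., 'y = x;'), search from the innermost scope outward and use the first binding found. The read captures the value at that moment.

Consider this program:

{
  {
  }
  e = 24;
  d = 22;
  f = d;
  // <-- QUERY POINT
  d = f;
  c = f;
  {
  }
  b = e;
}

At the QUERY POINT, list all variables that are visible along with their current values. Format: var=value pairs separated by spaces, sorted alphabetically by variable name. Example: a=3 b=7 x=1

Step 1: enter scope (depth=1)
Step 2: enter scope (depth=2)
Step 3: exit scope (depth=1)
Step 4: declare e=24 at depth 1
Step 5: declare d=22 at depth 1
Step 6: declare f=(read d)=22 at depth 1
Visible at query point: d=22 e=24 f=22

Answer: d=22 e=24 f=22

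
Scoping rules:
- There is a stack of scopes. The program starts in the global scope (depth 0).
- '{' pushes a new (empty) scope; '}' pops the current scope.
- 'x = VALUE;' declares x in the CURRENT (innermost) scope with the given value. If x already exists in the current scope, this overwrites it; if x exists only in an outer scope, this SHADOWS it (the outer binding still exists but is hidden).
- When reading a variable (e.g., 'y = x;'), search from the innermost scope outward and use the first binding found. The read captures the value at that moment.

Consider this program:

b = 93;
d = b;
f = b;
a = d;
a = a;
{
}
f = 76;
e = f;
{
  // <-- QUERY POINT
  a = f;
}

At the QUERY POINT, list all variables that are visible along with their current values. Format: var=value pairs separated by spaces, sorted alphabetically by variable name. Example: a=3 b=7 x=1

Step 1: declare b=93 at depth 0
Step 2: declare d=(read b)=93 at depth 0
Step 3: declare f=(read b)=93 at depth 0
Step 4: declare a=(read d)=93 at depth 0
Step 5: declare a=(read a)=93 at depth 0
Step 6: enter scope (depth=1)
Step 7: exit scope (depth=0)
Step 8: declare f=76 at depth 0
Step 9: declare e=(read f)=76 at depth 0
Step 10: enter scope (depth=1)
Visible at query point: a=93 b=93 d=93 e=76 f=76

Answer: a=93 b=93 d=93 e=76 f=76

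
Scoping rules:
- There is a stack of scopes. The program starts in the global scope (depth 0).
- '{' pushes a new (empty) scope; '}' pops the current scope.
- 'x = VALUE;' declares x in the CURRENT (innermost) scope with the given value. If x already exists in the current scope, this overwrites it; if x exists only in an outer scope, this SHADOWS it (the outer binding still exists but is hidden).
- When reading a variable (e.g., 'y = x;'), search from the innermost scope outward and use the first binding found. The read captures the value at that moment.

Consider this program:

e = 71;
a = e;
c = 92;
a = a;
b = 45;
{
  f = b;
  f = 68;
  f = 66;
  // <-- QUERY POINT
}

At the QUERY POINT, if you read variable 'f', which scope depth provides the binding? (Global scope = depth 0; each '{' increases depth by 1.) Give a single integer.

Answer: 1

Derivation:
Step 1: declare e=71 at depth 0
Step 2: declare a=(read e)=71 at depth 0
Step 3: declare c=92 at depth 0
Step 4: declare a=(read a)=71 at depth 0
Step 5: declare b=45 at depth 0
Step 6: enter scope (depth=1)
Step 7: declare f=(read b)=45 at depth 1
Step 8: declare f=68 at depth 1
Step 9: declare f=66 at depth 1
Visible at query point: a=71 b=45 c=92 e=71 f=66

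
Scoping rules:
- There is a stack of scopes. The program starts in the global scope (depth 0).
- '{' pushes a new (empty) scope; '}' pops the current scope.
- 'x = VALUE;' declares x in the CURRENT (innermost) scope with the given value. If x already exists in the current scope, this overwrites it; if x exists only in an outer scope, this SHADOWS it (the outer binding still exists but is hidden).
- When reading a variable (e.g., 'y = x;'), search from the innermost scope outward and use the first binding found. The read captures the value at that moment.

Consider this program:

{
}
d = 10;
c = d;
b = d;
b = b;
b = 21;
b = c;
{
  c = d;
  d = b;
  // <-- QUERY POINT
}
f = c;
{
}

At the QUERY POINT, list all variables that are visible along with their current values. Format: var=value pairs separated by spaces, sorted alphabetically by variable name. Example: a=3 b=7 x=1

Answer: b=10 c=10 d=10

Derivation:
Step 1: enter scope (depth=1)
Step 2: exit scope (depth=0)
Step 3: declare d=10 at depth 0
Step 4: declare c=(read d)=10 at depth 0
Step 5: declare b=(read d)=10 at depth 0
Step 6: declare b=(read b)=10 at depth 0
Step 7: declare b=21 at depth 0
Step 8: declare b=(read c)=10 at depth 0
Step 9: enter scope (depth=1)
Step 10: declare c=(read d)=10 at depth 1
Step 11: declare d=(read b)=10 at depth 1
Visible at query point: b=10 c=10 d=10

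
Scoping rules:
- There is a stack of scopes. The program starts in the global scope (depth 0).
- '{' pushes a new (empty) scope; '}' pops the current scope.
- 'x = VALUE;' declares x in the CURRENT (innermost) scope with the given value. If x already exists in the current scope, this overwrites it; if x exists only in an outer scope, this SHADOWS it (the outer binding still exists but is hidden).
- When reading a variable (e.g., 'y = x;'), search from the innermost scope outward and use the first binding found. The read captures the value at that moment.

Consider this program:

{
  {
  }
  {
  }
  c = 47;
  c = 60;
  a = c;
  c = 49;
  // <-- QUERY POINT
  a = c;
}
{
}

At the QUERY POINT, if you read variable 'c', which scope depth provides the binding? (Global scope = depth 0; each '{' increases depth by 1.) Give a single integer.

Answer: 1

Derivation:
Step 1: enter scope (depth=1)
Step 2: enter scope (depth=2)
Step 3: exit scope (depth=1)
Step 4: enter scope (depth=2)
Step 5: exit scope (depth=1)
Step 6: declare c=47 at depth 1
Step 7: declare c=60 at depth 1
Step 8: declare a=(read c)=60 at depth 1
Step 9: declare c=49 at depth 1
Visible at query point: a=60 c=49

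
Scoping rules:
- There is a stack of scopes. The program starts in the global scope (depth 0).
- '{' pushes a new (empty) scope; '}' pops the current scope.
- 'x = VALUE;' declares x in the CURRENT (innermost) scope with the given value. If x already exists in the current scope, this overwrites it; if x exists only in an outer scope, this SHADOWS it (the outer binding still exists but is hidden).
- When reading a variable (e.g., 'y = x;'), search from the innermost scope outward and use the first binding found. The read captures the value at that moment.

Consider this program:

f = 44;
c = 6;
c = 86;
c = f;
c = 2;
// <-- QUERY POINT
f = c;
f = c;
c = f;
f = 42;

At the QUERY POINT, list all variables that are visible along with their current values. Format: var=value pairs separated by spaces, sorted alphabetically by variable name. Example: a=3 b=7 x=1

Answer: c=2 f=44

Derivation:
Step 1: declare f=44 at depth 0
Step 2: declare c=6 at depth 0
Step 3: declare c=86 at depth 0
Step 4: declare c=(read f)=44 at depth 0
Step 5: declare c=2 at depth 0
Visible at query point: c=2 f=44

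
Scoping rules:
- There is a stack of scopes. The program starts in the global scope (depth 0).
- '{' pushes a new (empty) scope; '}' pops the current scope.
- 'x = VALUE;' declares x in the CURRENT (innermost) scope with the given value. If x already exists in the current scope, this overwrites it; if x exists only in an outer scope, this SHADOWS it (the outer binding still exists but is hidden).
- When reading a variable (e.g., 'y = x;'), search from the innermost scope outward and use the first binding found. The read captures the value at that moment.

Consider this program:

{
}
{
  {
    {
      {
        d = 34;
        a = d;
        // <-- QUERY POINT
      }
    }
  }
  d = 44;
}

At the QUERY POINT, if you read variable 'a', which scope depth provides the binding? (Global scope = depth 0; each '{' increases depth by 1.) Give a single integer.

Step 1: enter scope (depth=1)
Step 2: exit scope (depth=0)
Step 3: enter scope (depth=1)
Step 4: enter scope (depth=2)
Step 5: enter scope (depth=3)
Step 6: enter scope (depth=4)
Step 7: declare d=34 at depth 4
Step 8: declare a=(read d)=34 at depth 4
Visible at query point: a=34 d=34

Answer: 4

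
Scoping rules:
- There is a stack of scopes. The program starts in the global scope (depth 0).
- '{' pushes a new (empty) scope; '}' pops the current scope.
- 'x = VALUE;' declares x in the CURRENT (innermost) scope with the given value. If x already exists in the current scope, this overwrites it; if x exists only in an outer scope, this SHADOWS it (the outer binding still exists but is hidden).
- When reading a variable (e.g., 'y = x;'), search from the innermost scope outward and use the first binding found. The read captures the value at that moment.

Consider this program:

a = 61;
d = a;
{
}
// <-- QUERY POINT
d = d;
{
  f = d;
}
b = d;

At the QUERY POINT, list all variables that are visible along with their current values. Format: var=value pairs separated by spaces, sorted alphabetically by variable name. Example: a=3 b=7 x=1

Step 1: declare a=61 at depth 0
Step 2: declare d=(read a)=61 at depth 0
Step 3: enter scope (depth=1)
Step 4: exit scope (depth=0)
Visible at query point: a=61 d=61

Answer: a=61 d=61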